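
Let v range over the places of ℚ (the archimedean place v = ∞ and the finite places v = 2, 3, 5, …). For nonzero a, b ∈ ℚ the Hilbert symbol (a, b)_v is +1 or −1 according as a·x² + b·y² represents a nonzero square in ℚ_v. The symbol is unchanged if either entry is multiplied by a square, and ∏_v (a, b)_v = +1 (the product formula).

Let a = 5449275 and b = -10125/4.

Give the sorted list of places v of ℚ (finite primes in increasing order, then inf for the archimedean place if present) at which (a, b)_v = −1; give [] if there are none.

[2, 13]

Mod squares: a ≡ 299, b ≡ -5. Check v ∈ {∞, 2, 3, 5, 13, 23}.
v=3: a=3^6·(≡2), b=3^4·(≡1) mod 3; (2|3)=-1, (1|3)=+1; (−1)^{6·4·1}·(-1)^4·(+1)^6 = +1.
v=13: a=13^1·(≡3), b=13^0·(≡7) mod 13; (3|13)=+1, (7|13)=-1; (−1)^{1·0·6}·(+1)^0·(-1)^1 = -1.
v=23: a=23^1·(≡2), b=23^0·(≡16) mod 23; (2|23)=+1, (16|23)=+1; (−1)^{1·0·11}·(+1)^0·(+1)^1 = +1.
v=2: v_2(a)=0, v_2(b)=-2; units ≡ 3, 3 (mod 8); ε·ε+αω+βω = 1·1+0·1+-2·1 ≡ 1  ⇒  (a,b)_2 = -1.
v=∞: 299 > 0 and -5 < 0  ⇒  (a,b)_∞ = +1.
v=5: a=5^2·(≡1), b=5^3·(≡1) mod 5; (1|5)=+1, (1|5)=+1; (−1)^{2·3·2}·(+1)^3·(+1)^2 = +1.
(299, -5 / ℚ) ramifies at {2, 13}: a division algebra.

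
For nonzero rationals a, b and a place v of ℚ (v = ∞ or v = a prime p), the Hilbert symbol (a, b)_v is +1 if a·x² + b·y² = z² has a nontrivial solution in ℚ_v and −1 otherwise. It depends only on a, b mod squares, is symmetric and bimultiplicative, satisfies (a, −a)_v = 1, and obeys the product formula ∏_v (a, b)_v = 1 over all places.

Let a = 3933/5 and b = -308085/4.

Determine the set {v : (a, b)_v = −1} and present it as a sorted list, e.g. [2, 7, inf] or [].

[19, 47]

(a, b) ≡ (2185, -308085) mod (ℚ^×)²; places V = {2, 3, 5, 19, 23, 47, ∞}.
(a,b)_2: α=0, β=-2; u≡1, v≡3 (mod 8); ε(u)ε(v)=0·1, αω(v)=0·1, βω(u)=-2·0; sum ≡ 0  ⇒  +1.
(a,b)_23: α=1, u≡2; β=1, v≡15 (mod 23); (2|23)=+1, (15|23)=-1; sign (−1)^1·+1^1·-1^1 = +1.
(a,b)_19: α=1, u≡11; β=1, v≡17 (mod 19); (11|19)=+1, (17|19)=+1; sign (−1)^1·+1^1·+1^1 = -1.
(a,b)_3: α=2, u≡1; β=1, v≡1 (mod 3); (1|3)=+1, (1|3)=+1; sign (−1)^0·+1^1·+1^2 = +1.
(a,b)_5: α=-1, u≡3; β=1, v≡2 (mod 5); (3|5)=-1, (2|5)=-1; sign (−1)^0·-1^1·-1^-1 = +1.
(a,b)_47: α=0, u≡44; β=1, v≡18 (mod 47); (44|47)=-1, (18|47)=+1; sign (−1)^0·-1^1·+1^0 = -1.
(a,b)_∞: sgn(2185)=+, sgn(-308085)=−, so +1.
|Ram(2185, -308085)| = 2, even; anisotropic at {19, 47}.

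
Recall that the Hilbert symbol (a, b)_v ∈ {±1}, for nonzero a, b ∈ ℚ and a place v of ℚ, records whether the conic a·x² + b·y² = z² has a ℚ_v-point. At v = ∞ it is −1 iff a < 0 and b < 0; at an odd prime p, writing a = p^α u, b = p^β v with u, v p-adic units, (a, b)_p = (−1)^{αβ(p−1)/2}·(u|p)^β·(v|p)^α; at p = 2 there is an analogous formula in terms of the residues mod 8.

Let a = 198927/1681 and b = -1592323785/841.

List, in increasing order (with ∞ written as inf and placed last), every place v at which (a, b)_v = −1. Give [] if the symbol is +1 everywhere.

(a, b) ≡ (23, -62985) mod (ℚ^×)²; places V = {2, 3, 5, 13, 17, 19, 23, 29, 31, 41, 53, ∞}.
(a,b)_3: α=2, u≡2; β=3, v≡2 (mod 3); (2|3)=-1, (2|3)=-1; sign (−1)^0·-1^3·-1^2 = -1.
(a,b)_13: α=0, u≡10; β=1, v≡4 (mod 13); (10|13)=+1, (4|13)=+1; sign (−1)^0·+1^1·+1^0 = +1.
(a,b)_5: α=0, u≡2; β=1, v≡3 (mod 5); (2|5)=-1, (3|5)=-1; sign (−1)^0·-1^1·-1^0 = -1.
(a,b)_53: α=0, u≡20; β=2, v≡27 (mod 53); (20|53)=-1, (27|53)=-1; sign (−1)^0·-1^2·-1^0 = +1.
(a,b)_31: α=2, u≡3; β=0, v≡28 (mod 31); (3|31)=-1, (28|31)=+1; sign (−1)^0·-1^0·+1^2 = +1.
(a,b)_2: α=0, β=0; u≡7, v≡7 (mod 8); ε(u)ε(v)=1·1, αω(v)=0·0, βω(u)=0·0; sum ≡ 1  ⇒  -1.
(a,b)_29: α=0, u≡13; β=-2, v≡8 (mod 29); (13|29)=+1, (8|29)=-1; sign (−1)^0·+1^-2·-1^0 = +1.
(a,b)_19: α=0, u≡6; β=1, v≡3 (mod 19); (6|19)=+1, (3|19)=-1; sign (−1)^0·+1^1·-1^0 = +1.
(a,b)_23: α=1, u≡12; β=0, v≡9 (mod 23); (12|23)=+1, (9|23)=+1; sign (−1)^0·+1^0·+1^1 = +1.
(a,b)_∞: sgn(23)=+, sgn(-62985)=−, so +1.
(a,b)_41: α=-2, u≡36; β=0, v≡1 (mod 41); (36|41)=+1, (1|41)=+1; sign (−1)^0·+1^0·+1^-2 = +1.
(a,b)_17: α=0, u≡12; β=1, v≡13 (mod 17); (12|17)=-1, (13|17)=+1; sign (−1)^0·-1^1·+1^0 = -1.
Ram(23, -62985) = {2, 3, 5, 17}; no ℚ_2-point on the conic.

[2, 3, 5, 17]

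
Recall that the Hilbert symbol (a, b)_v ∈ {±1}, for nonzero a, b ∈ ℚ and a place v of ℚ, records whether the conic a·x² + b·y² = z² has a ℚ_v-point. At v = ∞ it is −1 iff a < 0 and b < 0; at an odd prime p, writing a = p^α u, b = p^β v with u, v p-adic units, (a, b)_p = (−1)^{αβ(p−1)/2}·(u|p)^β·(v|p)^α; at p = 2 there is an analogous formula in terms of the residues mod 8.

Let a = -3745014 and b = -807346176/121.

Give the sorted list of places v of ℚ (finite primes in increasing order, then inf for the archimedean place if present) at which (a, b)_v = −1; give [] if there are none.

[2, 3, 13, inf]

(a, b) ≡ (-10374, -546) mod (ℚ^×)²; places V = {2, 3, 7, 11, 13, 19, ∞}.
(a,b)_13: α=1, u≡2; β=1, v≡12 (mod 13); (2|13)=-1, (12|13)=+1; sign (−1)^0·-1^1·+1^1 = -1.
(a,b)_3: α=1, u≡1; β=1, v≡1 (mod 3); (1|3)=+1, (1|3)=+1; sign (−1)^1·+1^1·+1^1 = -1.
(a,b)_19: α=3, u≡5; β=2, v≡16 (mod 19); (5|19)=+1, (16|19)=+1; sign (−1)^0·+1^2·+1^3 = +1.
(a,b)_11: α=0, u≡2; β=-2, v≡1 (mod 11); (2|11)=-1, (1|11)=+1; sign (−1)^0·-1^-2·+1^0 = +1.
(a,b)_∞: sgn(-10374)=−, sgn(-546)=−, so -1.
(a,b)_7: α=1, u≡1; β=1, v≡5 (mod 7); (1|7)=+1, (5|7)=-1; sign (−1)^1·+1^1·-1^1 = +1.
(a,b)_2: α=1, β=13; u≡5, v≡7 (mod 8); ε(u)ε(v)=0·1, αω(v)=1·0, βω(u)=13·1; sum ≡ 1  ⇒  -1.
|Ram(-10374, -546)| = 4, even; anisotropic at {2, 3, 13, ∞}.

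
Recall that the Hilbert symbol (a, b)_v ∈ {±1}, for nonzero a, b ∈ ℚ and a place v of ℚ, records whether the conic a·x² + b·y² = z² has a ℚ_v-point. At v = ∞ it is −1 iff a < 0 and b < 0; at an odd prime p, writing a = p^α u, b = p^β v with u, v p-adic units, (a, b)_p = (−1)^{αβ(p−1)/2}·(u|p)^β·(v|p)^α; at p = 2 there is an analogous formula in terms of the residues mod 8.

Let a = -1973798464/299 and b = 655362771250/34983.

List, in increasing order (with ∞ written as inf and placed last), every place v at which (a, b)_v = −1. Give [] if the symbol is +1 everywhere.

[2, 11, 13, 17, 23, 47]

(a, b) ≡ (-76209419, 689678) mod (ℚ^×)²; places V = {2, 3, 5, 11, 13, 17, 23, 29, 47, ∞}.
(a,b)_∞: sgn(-76209419)=−, sgn(689678)=+, so +1.
(a,b)_13: α=-1, u≡9; β=-2, v≡8 (mod 13); (9|13)=+1, (8|13)=-1; sign (−1)^0·+1^-2·-1^-1 = -1.
(a,b)_11: α=3, u≡5; β=3, v≡4 (mod 11); (5|11)=+1, (4|11)=+1; sign (−1)^1·+1^3·+1^3 = -1.
(a,b)_17: α=1, u≡6; β=2, v≡6 (mod 17); (6|17)=-1, (6|17)=-1; sign (−1)^0·-1^2·-1^1 = -1.
(a,b)_3: α=0, u≡1; β=-2, v≡2 (mod 3); (1|3)=+1, (2|3)=-1; sign (−1)^0·+1^-2·-1^0 = +1.
(a,b)_2: α=6, β=1; u≡5, v≡7 (mod 8); ε(u)ε(v)=0·1, αω(v)=6·0, βω(u)=1·1; sum ≡ 1  ⇒  -1.
(a,b)_29: α=1, u≡3; β=1, v≡18 (mod 29); (3|29)=-1, (18|29)=-1; sign (−1)^0·-1^1·-1^1 = +1.
(a,b)_23: α=-1, u≡15; β=-1, v≡20 (mod 23); (15|23)=-1, (20|23)=-1; sign (−1)^1·-1^-1·-1^-1 = -1.
(a,b)_5: α=0, u≡4; β=4, v≡3 (mod 5); (4|5)=+1, (3|5)=-1; sign (−1)^0·+1^4·-1^0 = +1.
(a,b)_47: α=1, u≡31; β=1, v≡44 (mod 47); (31|47)=-1, (44|47)=-1; sign (−1)^1·-1^1·-1^1 = -1.
|Ram(-76209419, 689678)| = 6, even; anisotropic at {2, 11, 13, 17, 23, 47}.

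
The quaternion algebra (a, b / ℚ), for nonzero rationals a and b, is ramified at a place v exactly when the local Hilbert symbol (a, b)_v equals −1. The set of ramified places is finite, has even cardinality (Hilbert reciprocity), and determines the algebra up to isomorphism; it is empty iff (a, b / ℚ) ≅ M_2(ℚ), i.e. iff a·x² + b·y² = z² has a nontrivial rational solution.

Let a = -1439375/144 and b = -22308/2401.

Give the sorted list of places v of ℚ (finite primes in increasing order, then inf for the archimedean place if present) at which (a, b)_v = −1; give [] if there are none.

[11, inf]

(a, b) ≡ (-47, -33) mod (ℚ^×)²; places V = {2, 3, 5, 7, 11, 13, 47, ∞}.
(a,b)_11: α=0, u≡8; β=1, v≡6 (mod 11); (8|11)=-1, (6|11)=-1; sign (−1)^0·-1^1·-1^0 = -1.
(a,b)_∞: sgn(-47)=−, sgn(-33)=−, so -1.
(a,b)_47: α=1, u≡22; β=0, v≡16 (mod 47); (22|47)=-1, (16|47)=+1; sign (−1)^0·-1^0·+1^1 = +1.
(a,b)_3: α=-2, u≡1; β=1, v≡1 (mod 3); (1|3)=+1, (1|3)=+1; sign (−1)^0·+1^1·+1^-2 = +1.
(a,b)_7: α=2, u≡1; β=-4, v≡1 (mod 7); (1|7)=+1, (1|7)=+1; sign (−1)^0·+1^-4·+1^2 = +1.
(a,b)_5: α=4, u≡3; β=0, v≡2 (mod 5); (3|5)=-1, (2|5)=-1; sign (−1)^0·-1^0·-1^4 = +1.
(a,b)_13: α=0, u≡11; β=2, v≡7 (mod 13); (11|13)=-1, (7|13)=-1; sign (−1)^0·-1^2·-1^0 = +1.
(a,b)_2: α=-4, β=2; u≡1, v≡7 (mod 8); ε(u)ε(v)=0·1, αω(v)=-4·0, βω(u)=2·0; sum ≡ 0  ⇒  +1.
(-47, -33 / ℚ) ramifies at {11, ∞}: a division algebra.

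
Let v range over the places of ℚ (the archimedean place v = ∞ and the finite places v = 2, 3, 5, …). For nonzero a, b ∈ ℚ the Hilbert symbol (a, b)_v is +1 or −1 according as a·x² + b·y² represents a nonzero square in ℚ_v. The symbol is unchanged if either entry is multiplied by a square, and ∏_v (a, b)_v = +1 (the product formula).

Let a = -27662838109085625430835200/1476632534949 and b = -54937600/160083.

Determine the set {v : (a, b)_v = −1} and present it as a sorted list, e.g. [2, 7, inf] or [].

(a, b) ≡ (-19693842, -6438) mod (ℚ^×)²; places V = {2, 3, 5, 7, 11, 13, 19, 23, 29, 31, 37, ∞}.
(a,b)_2: α=37, β=11; u≡7, v≡5 (mod 8); ε(u)ε(v)=1·0, αω(v)=37·1, βω(u)=11·0; sum ≡ 1  ⇒  -1.
(a,b)_11: α=-4, u≡8; β=-2, v≡10 (mod 11); (8|11)=-1, (10|11)=-1; sign (−1)^0·-1^-2·-1^-4 = +1.
(a,b)_13: α=-2, u≡3; β=0, v≡10 (mod 13); (3|13)=+1, (10|13)=+1; sign (−1)^0·+1^0·+1^-2 = +1.
(a,b)_37: α=3, u≡27; β=1, v≡4 (mod 37); (27|37)=+1, (4|37)=+1; sign (−1)^0·+1^1·+1^3 = +1.
(a,b)_29: α=3, u≡16; β=1, v≡18 (mod 29); (16|29)=+1, (18|29)=-1; sign (−1)^0·+1^1·-1^3 = -1.
(a,b)_19: α=1, u≡18; β=0, v≡8 (mod 19); (18|19)=-1, (8|19)=-1; sign (−1)^0·-1^0·-1^1 = -1.
(a,b)_23: α=-1, u≡12; β=0, v≡13 (mod 23); (12|23)=+1, (13|23)=+1; sign (−1)^0·+1^0·+1^-1 = +1.
(a,b)_5: α=2, u≡3; β=2, v≡2 (mod 5); (3|5)=-1, (2|5)=-1; sign (−1)^0·-1^2·-1^2 = +1.
(a,b)_3: α=-3, u≡1; β=-3, v≡2 (mod 3); (1|3)=+1, (2|3)=-1; sign (−1)^1·+1^-3·-1^-3 = +1.
(a,b)_∞: sgn(-19693842)=−, sgn(-6438)=−, so -1.
(a,b)_7: α=3, u≡6; β=-2, v≡2 (mod 7); (6|7)=-1, (2|7)=+1; sign (−1)^0·-1^-2·+1^3 = +1.
(a,b)_31: α=-2, u≡21; β=0, v≡20 (mod 31); (21|31)=-1, (20|31)=+1; sign (−1)^0·-1^0·+1^-2 = +1.
|Ram(-19693842, -6438)| = 4, even; anisotropic at {2, 19, 29, ∞}.

[2, 19, 29, inf]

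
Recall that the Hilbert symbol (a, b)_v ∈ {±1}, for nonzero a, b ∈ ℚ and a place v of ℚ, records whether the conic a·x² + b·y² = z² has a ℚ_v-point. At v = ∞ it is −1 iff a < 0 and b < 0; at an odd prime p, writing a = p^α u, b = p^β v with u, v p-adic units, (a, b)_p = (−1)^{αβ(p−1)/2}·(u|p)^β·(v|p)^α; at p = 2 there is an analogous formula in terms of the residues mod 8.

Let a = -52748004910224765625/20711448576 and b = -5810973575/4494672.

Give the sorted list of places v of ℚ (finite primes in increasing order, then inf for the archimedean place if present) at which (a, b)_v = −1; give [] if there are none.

[2, 13, 23, inf]

Mod squares: a ≡ -56810, b ≡ -299. Check v ∈ {∞, 2, 3, 5, 7, 11, 13, 17, 19, 23}.
v=∞: -56810 < 0 and -299 < 0  ⇒  (a,b)_∞ = -1.
v=11: a=11^2·(≡9), b=11^2·(≡1) mod 11; (9|11)=+1, (1|11)=+1; (−1)^{2·2·5}·(+1)^2·(+1)^2 = +1.
v=2: v_2(a)=-13, v_2(b)=-4; units ≡ 3, 5 (mod 8); ε·ε+αω+βω = 1·0+-13·1+-4·1 ≡ 1  ⇒  (a,b)_2 = -1.
v=19: a=19^1·(≡18), b=19^0·(≡11) mod 19; (18|19)=-1, (11|19)=+1; (−1)^{1·0·9}·(-1)^0·(+1)^1 = +1.
v=13: a=13^-1·(≡5), b=13^-1·(≡1) mod 13; (5|13)=-1, (1|13)=+1; (−1)^{-1·-1·6}·(-1)^-1·(+1)^-1 = -1.
v=3: a=3^-4·(≡1), b=3^-2·(≡1) mod 3; (1|3)=+1, (1|3)=+1; (−1)^{-4·-2·1}·(+1)^-2·(+1)^-4 = +1.
v=5: a=5^7·(≡3), b=5^2·(≡1) mod 5; (3|5)=-1, (1|5)=+1; (−1)^{7·2·2}·(-1)^2·(+1)^7 = +1.
v=7: a=7^-4·(≡1), b=7^-4·(≡2) mod 7; (1|7)=+1, (2|7)=+1; (−1)^{-4·-4·3}·(+1)^-4·(+1)^-4 = +1.
v=23: a=23^3·(≡5), b=23^1·(≡15) mod 23; (5|23)=-1, (15|23)=-1; (−1)^{3·1·11}·(-1)^1·(-1)^3 = -1.
v=17: a=17^6·(≡8), b=17^4·(≡5) mod 17; (8|17)=+1, (5|17)=-1; (−1)^{6·4·8}·(+1)^4·(-1)^6 = +1.
|Ram(-56810, -299)| = 4, even; anisotropic at {2, 13, 23, ∞}.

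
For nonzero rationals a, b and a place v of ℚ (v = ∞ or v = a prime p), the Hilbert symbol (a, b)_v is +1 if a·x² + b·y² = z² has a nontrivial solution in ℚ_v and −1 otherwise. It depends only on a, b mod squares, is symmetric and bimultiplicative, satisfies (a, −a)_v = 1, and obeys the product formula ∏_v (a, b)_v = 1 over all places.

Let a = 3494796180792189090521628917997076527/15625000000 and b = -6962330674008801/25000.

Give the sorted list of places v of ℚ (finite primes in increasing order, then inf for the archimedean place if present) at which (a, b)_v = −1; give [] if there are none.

(a, b) ≡ (150423, -6090) mod (ℚ^×)²; places V = {2, 3, 5, 7, 13, 19, 29, ∞}.
(a,b)_5: α=-12, u≡3; β=-5, v≡3 (mod 5); (3|5)=-1, (3|5)=-1; sign (−1)^0·-1^-5·-1^-12 = -1.
(a,b)_13: α=11, u≡1; β=6, v≡11 (mod 13); (1|13)=+1, (11|13)=-1; sign (−1)^0·+1^6·-1^11 = -1.
(a,b)_2: α=-6, β=-3; u≡7, v≡3 (mod 8); ε(u)ε(v)=1·1, αω(v)=-6·1, βω(u)=-3·0; sum ≡ 1  ⇒  -1.
(a,b)_29: α=3, u≡7; β=1, v≡1 (mod 29); (7|29)=+1, (1|29)=+1; sign (−1)^0·+1^1·+1^3 = +1.
(a,b)_7: α=3, u≡6; β=1, v≡6 (mod 7); (6|7)=-1, (6|7)=-1; sign (−1)^1·-1^1·-1^3 = -1.
(a,b)_∞: sgn(150423)=+, sgn(-6090)=−, so +1.
(a,b)_19: α=5, u≡18; β=2, v≡7 (mod 19); (18|19)=-1, (7|19)=+1; sign (−1)^0·-1^2·+1^5 = +1.
(a,b)_3: α=23, u≡2; β=9, v≡1 (mod 3); (2|3)=-1, (1|3)=+1; sign (−1)^1·-1^9·+1^23 = +1.
Ram(150423, -6090) = {2, 5, 7, 13}; no ℚ_2-point on the conic.

[2, 5, 7, 13]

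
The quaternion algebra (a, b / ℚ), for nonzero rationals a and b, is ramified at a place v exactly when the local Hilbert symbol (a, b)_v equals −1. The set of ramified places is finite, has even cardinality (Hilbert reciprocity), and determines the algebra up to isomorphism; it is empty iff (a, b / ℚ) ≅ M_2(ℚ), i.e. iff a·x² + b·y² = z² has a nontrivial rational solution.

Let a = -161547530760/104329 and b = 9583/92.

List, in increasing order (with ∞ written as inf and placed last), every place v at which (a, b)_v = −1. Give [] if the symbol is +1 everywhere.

[7, 43]

(a, b) ≡ (-3010, 161) mod (ℚ^×)²; places V = {2, 3, 5, 7, 11, 17, 19, 23, 37, 43, ∞}.
(a,b)_2: α=3, β=-2; u≡7, v≡1 (mod 8); ε(u)ε(v)=1·0, αω(v)=3·0, βω(u)=-2·0; sum ≡ 0  ⇒  +1.
(a,b)_11: α=2, u≡9; β=0, v≡6 (mod 11); (9|11)=+1, (6|11)=-1; sign (−1)^0·+1^0·-1^2 = +1.
(a,b)_3: α=4, u≡2; β=0, v≡2 (mod 3); (2|3)=-1, (2|3)=-1; sign (−1)^0·-1^0·-1^4 = +1.
(a,b)_7: α=1, u≡1; β=1, v≡4 (mod 7); (1|7)=+1, (4|7)=+1; sign (−1)^1·+1^1·+1^1 = -1.
(a,b)_19: α=-2, u≡5; β=0, v≡4 (mod 19); (5|19)=+1, (4|19)=+1; sign (−1)^0·+1^0·+1^-2 = +1.
(a,b)_43: α=1, u≡1; β=0, v≡42 (mod 43); (1|43)=+1, (42|43)=-1; sign (−1)^0·+1^0·-1^1 = -1.
(a,b)_23: α=0, u≡18; β=-1, v≡21 (mod 23); (18|23)=+1, (21|23)=-1; sign (−1)^0·+1^-1·-1^0 = +1.
(a,b)_5: α=1, u≡2; β=0, v≡4 (mod 5); (2|5)=-1, (4|5)=+1; sign (−1)^0·-1^0·+1^1 = +1.
(a,b)_∞: sgn(-3010)=−, sgn(161)=+, so +1.
(a,b)_17: α=-2, u≡4; β=0, v≡9 (mod 17); (4|17)=+1, (9|17)=+1; sign (−1)^0·+1^0·+1^-2 = +1.
(a,b)_37: α=2, u≡8; β=2, v≡23 (mod 37); (8|37)=-1, (23|37)=-1; sign (−1)^0·-1^2·-1^2 = +1.
|Ram(-3010, 161)| = 2, even; anisotropic at {7, 43}.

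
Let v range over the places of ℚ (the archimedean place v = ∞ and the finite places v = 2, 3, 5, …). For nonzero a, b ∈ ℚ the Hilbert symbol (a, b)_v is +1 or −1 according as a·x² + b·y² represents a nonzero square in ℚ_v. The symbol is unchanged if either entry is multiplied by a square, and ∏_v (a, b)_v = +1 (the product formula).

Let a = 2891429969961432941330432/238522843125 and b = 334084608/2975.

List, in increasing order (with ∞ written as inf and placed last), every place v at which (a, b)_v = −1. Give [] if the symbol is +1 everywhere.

(a, b) ≡ (3003, 102102) mod (ℚ^×)²; places V = {2, 3, 5, 7, 11, 13, 17, 29, ∞}.
(a,b)_5: α=-4, u≡3; β=-2, v≡2 (mod 5); (3|5)=-1, (2|5)=-1; sign (−1)^0·-1^-2·-1^-4 = +1.
(a,b)_13: α=11, u≡9; β=3, v≡5 (mod 13); (9|13)=+1, (5|13)=-1; sign (−1)^0·+1^3·-1^11 = -1.
(a,b)_7: α=-5, u≡2; β=-1, v≡5 (mod 7); (2|7)=+1, (5|7)=-1; sign (−1)^1·+1^-1·-1^-5 = +1.
(a,b)_17: α=2, u≡12; β=-1, v≡6 (mod 17); (12|17)=-1, (6|17)=-1; sign (−1)^0·-1^-1·-1^2 = -1.
(a,b)_29: α=-2, u≡6; β=0, v≡22 (mod 29); (6|29)=+1, (22|29)=+1; sign (−1)^0·+1^0·+1^-2 = +1.
(a,b)_3: α=-3, u≡2; β=3, v≡2 (mod 3); (2|3)=-1, (2|3)=-1; sign (−1)^1·-1^3·-1^-3 = -1.
(a,b)_2: α=22, β=9; u≡3, v≡3 (mod 8); ε(u)ε(v)=1·1, αω(v)=22·1, βω(u)=9·1; sum ≡ 0  ⇒  +1.
(a,b)_∞: sgn(3003)=+, sgn(102102)=+, so +1.
(a,b)_11: α=3, u≡4; β=1, v≡4 (mod 11); (4|11)=+1, (4|11)=+1; sign (−1)^1·+1^1·+1^3 = -1.
Ram(3003, 102102) = {3, 11, 13, 17}; no ℚ_3-point on the conic.

[3, 11, 13, 17]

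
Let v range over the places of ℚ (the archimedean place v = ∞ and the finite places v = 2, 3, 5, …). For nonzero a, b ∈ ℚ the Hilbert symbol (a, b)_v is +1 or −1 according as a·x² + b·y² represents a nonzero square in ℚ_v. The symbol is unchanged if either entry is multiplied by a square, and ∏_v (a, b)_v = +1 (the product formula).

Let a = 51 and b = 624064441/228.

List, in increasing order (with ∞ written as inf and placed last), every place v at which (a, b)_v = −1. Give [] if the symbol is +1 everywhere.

[11, 19]

(a, b) ≡ (51, 4295577) mod (ℚ^×)²; places V = {2, 3, 7, 11, 13, 17, 19, 31, ∞}.
(a,b)_19: α=0, u≡13; β=-1, v≡3 (mod 19); (13|19)=-1, (3|19)=-1; sign (−1)^0·-1^-1·-1^0 = -1.
(a,b)_11: α=0, u≡7; β=1, v≡6 (mod 11); (7|11)=-1, (6|11)=-1; sign (−1)^0·-1^1·-1^0 = -1.
(a,b)_31: α=0, u≡20; β=1, v≡16 (mod 31); (20|31)=+1, (16|31)=+1; sign (−1)^0·+1^1·+1^0 = +1.
(a,b)_17: α=1, u≡3; β=1, v≡11 (mod 17); (3|17)=-1, (11|17)=-1; sign (−1)^0·-1^1·-1^1 = +1.
(a,b)_2: α=0, β=-2; u≡3, v≡1 (mod 8); ε(u)ε(v)=1·0, αω(v)=0·0, βω(u)=-2·1; sum ≡ 0  ⇒  +1.
(a,b)_13: α=0, u≡12; β=3, v≡6 (mod 13); (12|13)=+1, (6|13)=-1; sign (−1)^0·+1^3·-1^0 = +1.
(a,b)_7: α=0, u≡2; β=2, v≡5 (mod 7); (2|7)=+1, (5|7)=-1; sign (−1)^0·+1^2·-1^0 = +1.
(a,b)_3: α=1, u≡2; β=-1, v≡1 (mod 3); (2|3)=-1, (1|3)=+1; sign (−1)^1·-1^-1·+1^1 = +1.
(a,b)_∞: sgn(51)=+, sgn(4295577)=+, so +1.
(51, 4295577 / ℚ) ramifies at {11, 19}: a division algebra.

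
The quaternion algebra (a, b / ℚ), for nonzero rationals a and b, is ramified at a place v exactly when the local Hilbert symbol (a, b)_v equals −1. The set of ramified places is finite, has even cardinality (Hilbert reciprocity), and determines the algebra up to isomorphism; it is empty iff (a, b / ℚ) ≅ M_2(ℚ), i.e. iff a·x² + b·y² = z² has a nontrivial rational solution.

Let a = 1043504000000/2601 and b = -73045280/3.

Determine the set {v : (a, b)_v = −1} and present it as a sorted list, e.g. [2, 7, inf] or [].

[2, 3]

Mod squares: a ≡ 11, b ≡ -2310. Check v ∈ {∞, 2, 3, 5, 7, 11, 17}.
v=17: a=17^-2·(≡10), b=17^0·(≡16) mod 17; (10|17)=-1, (16|17)=+1; (−1)^{-2·0·8}·(-1)^0·(+1)^-2 = +1.
v=5: a=5^6·(≡1), b=5^1·(≡3) mod 5; (1|5)=+1, (3|5)=-1; (−1)^{6·1·2}·(+1)^1·(-1)^6 = +1.
v=2: v_2(a)=10, v_2(b)=5; units ≡ 3, 5 (mod 8); ε·ε+αω+βω = 1·0+10·1+5·1 ≡ 1  ⇒  (a,b)_2 = -1.
v=11: a=11^3·(≡5), b=11^3·(≡7) mod 11; (5|11)=+1, (7|11)=-1; (−1)^{3·3·5}·(+1)^3·(-1)^3 = +1.
v=∞: 11 > 0 and -2310 < 0  ⇒  (a,b)_∞ = +1.
v=3: a=3^-2·(≡2), b=3^-1·(≡1) mod 3; (2|3)=-1, (1|3)=+1; (−1)^{-2·-1·1}·(-1)^-1·(+1)^-2 = -1.
v=7: a=7^2·(≡4), b=7^3·(≡5) mod 7; (4|7)=+1, (5|7)=-1; (−1)^{2·3·3}·(+1)^3·(-1)^2 = +1.
|Ram(11, -2310)| = 2, even; anisotropic at {2, 3}.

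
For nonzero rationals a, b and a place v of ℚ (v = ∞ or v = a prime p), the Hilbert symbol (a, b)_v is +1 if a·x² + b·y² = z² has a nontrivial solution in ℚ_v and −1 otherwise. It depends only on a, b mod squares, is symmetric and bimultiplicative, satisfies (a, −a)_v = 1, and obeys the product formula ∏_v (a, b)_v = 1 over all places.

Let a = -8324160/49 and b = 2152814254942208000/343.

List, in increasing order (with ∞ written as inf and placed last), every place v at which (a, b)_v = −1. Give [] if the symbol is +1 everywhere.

(a, b) ≡ (-130065, 489335) mod (ℚ^×)²; places V = {2, 3, 5, 7, 11, 13, 23, 29, 31, 41, ∞}.
(a,b)_31: α=0, u≡15; β=1, v≡11 (mod 31); (15|31)=-1, (11|31)=-1; sign (−1)^0·-1^1·-1^0 = -1.
(a,b)_3: α=1, u≡1; β=0, v≡2 (mod 3); (1|3)=+1, (2|3)=-1; sign (−1)^0·+1^0·-1^1 = -1.
(a,b)_7: α=-2, u≡2; β=-3, v≡3 (mod 7); (2|7)=+1, (3|7)=-1; sign (−1)^0·+1^-3·-1^-2 = +1.
(a,b)_41: α=0, u≡19; β=1, v≡4 (mod 41); (19|41)=-1, (4|41)=+1; sign (−1)^0·-1^1·+1^0 = -1.
(a,b)_5: α=1, u≡2; β=3, v≡3 (mod 5); (2|5)=-1, (3|5)=-1; sign (−1)^0·-1^3·-1^1 = +1.
(a,b)_∞: sgn(-130065)=−, sgn(489335)=+, so +1.
(a,b)_11: α=0, u≡7; β=1, v≡1 (mod 11); (7|11)=-1, (1|11)=+1; sign (−1)^0·-1^1·+1^0 = -1.
(a,b)_13: α=1, u≡6; β=2, v≡6 (mod 13); (6|13)=-1, (6|13)=-1; sign (−1)^0·-1^2·-1^1 = -1.
(a,b)_23: α=1, u≡18; β=2, v≡14 (mod 23); (18|23)=+1, (14|23)=-1; sign (−1)^0·+1^2·-1^1 = -1.
(a,b)_29: α=1, u≡3; β=2, v≡14 (mod 29); (3|29)=-1, (14|29)=-1; sign (−1)^0·-1^2·-1^1 = -1.
(a,b)_2: α=6, β=14; u≡7, v≡7 (mod 8); ε(u)ε(v)=1·1, αω(v)=6·0, βω(u)=14·0; sum ≡ 1  ⇒  -1.
Ram(-130065, 489335) = {2, 3, 11, 13, 23, 29, 31, 41}; no ℚ_2-point on the conic.

[2, 3, 11, 13, 23, 29, 31, 41]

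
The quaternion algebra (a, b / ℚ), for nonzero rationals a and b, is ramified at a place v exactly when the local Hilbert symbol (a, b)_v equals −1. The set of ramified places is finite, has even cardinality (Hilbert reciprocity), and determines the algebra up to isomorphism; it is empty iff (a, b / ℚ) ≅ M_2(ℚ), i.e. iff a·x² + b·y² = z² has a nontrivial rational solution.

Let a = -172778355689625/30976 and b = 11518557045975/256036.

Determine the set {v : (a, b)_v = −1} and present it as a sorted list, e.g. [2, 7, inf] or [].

Mod squares: a ≡ -8265, b ≡ 551. Check v ∈ {∞, 2, 3, 5, 7, 11, 17, 19, 23, 29}.
v=∞: -8265 < 0 and 551 > 0  ⇒  (a,b)_∞ = +1.
v=19: a=19^1·(≡2), b=19^1·(≡2) mod 19; (2|19)=-1, (2|19)=-1; (−1)^{1·1·9}·(-1)^1·(-1)^1 = -1.
v=11: a=11^-2·(≡6), b=11^-2·(≡3) mod 11; (6|11)=-1, (3|11)=+1; (−1)^{-2·-2·5}·(-1)^-2·(+1)^-2 = +1.
v=2: v_2(a)=-8, v_2(b)=-2; units ≡ 7, 7 (mod 8); ε·ε+αω+βω = 1·1+-8·0+-2·0 ≡ 1  ⇒  (a,b)_2 = -1.
v=5: a=5^3·(≡3), b=5^2·(≡4) mod 5; (3|5)=-1, (4|5)=+1; (−1)^{3·2·2}·(-1)^2·(+1)^3 = +1.
v=7: a=7^2·(≡1), b=7^2·(≡5) mod 7; (1|7)=+1, (5|7)=-1; (−1)^{2·2·3}·(+1)^2·(-1)^2 = +1.
v=23: a=23^0·(≡14), b=23^-2·(≡20) mod 23; (14|23)=-1, (20|23)=-1; (−1)^{0·-2·11}·(-1)^-2·(-1)^0 = +1.
v=17: a=17^2·(≡5), b=17^2·(≡12) mod 17; (5|17)=-1, (12|17)=-1; (−1)^{2·2·8}·(-1)^2·(-1)^2 = +1.
v=29: a=29^1·(≡7), b=29^1·(≡17) mod 29; (7|29)=+1, (17|29)=-1; (−1)^{1·1·14}·(+1)^1·(-1)^1 = -1.
v=3: a=3^11·(≡2), b=3^10·(≡2) mod 3; (2|3)=-1, (2|3)=-1; (−1)^{11·10·1}·(-1)^10·(-1)^11 = -1.
(-8265, 551 / ℚ) ramifies at {2, 3, 19, 29}: a division algebra.

[2, 3, 19, 29]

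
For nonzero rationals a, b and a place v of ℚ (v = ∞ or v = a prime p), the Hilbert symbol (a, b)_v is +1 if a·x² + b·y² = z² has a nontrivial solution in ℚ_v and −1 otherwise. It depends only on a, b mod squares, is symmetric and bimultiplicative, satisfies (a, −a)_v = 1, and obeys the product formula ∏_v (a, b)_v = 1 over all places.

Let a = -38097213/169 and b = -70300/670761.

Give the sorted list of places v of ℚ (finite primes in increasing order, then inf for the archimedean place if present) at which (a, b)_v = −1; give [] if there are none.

Mod squares: a ≡ -314853, b ≡ -703. Check v ∈ {∞, 2, 3, 5, 7, 11, 13, 19, 29, 37, 47}.
v=3: a=3^1·(≡1), b=3^-4·(≡2) mod 3; (1|3)=+1, (2|3)=-1; (−1)^{1·-4·1}·(+1)^-4·(-1)^1 = -1.
v=29: a=29^1·(≡11), b=29^0·(≡23) mod 29; (11|29)=-1, (23|29)=+1; (−1)^{1·0·14}·(-1)^0·(+1)^1 = +1.
v=∞: -314853 < 0 and -703 < 0  ⇒  (a,b)_∞ = -1.
v=13: a=13^-2·(≡2), b=13^-2·(≡1) mod 13; (2|13)=-1, (1|13)=+1; (−1)^{-2·-2·6}·(-1)^-2·(+1)^-2 = +1.
v=2: v_2(a)=0, v_2(b)=2; units ≡ 3, 1 (mod 8); ε·ε+αω+βω = 1·0+0·0+2·1 ≡ 0  ⇒  (a,b)_2 = +1.
v=5: a=5^0·(≡3), b=5^2·(≡3) mod 5; (3|5)=-1, (3|5)=-1; (−1)^{0·2·2}·(-1)^2·(-1)^0 = +1.
v=19: a=19^0·(≡14), b=19^1·(≡6) mod 19; (14|19)=-1, (6|19)=+1; (−1)^{0·1·9}·(-1)^1·(+1)^0 = -1.
v=11: a=11^3·(≡8), b=11^0·(≡4) mod 11; (8|11)=-1, (4|11)=+1; (−1)^{3·0·5}·(-1)^0·(+1)^3 = +1.
v=37: a=37^0·(≡31), b=37^1·(≡35) mod 37; (31|37)=-1, (35|37)=-1; (−1)^{0·1·18}·(-1)^1·(-1)^0 = -1.
v=47: a=47^1·(≡38), b=47^0·(≡24) mod 47; (38|47)=-1, (24|47)=+1; (−1)^{1·0·23}·(-1)^0·(+1)^1 = +1.
v=7: a=7^1·(≡6), b=7^-2·(≡2) mod 7; (6|7)=-1, (2|7)=+1; (−1)^{1·-2·3}·(-1)^-2·(+1)^1 = +1.
(-314853, -703 / ℚ) ramifies at {3, 19, 37, ∞}: a division algebra.

[3, 19, 37, inf]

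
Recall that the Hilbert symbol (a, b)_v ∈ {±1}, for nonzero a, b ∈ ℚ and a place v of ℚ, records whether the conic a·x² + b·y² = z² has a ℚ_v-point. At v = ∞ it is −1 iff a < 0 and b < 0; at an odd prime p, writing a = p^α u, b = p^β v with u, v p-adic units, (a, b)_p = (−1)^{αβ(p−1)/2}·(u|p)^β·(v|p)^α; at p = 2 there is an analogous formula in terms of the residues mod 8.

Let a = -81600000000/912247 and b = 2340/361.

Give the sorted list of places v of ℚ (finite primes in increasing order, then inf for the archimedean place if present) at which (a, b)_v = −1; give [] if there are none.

[3, 5, 13, 17]

(a, b) ≡ (-357, 65) mod (ℚ^×)²; places V = {2, 3, 5, 7, 13, 17, 19, ∞}.
(a,b)_2: α=12, β=2; u≡3, v≡1 (mod 8); ε(u)ε(v)=1·0, αω(v)=12·0, βω(u)=2·1; sum ≡ 0  ⇒  +1.
(a,b)_19: α=-4, u≡16; β=-2, v≡3 (mod 19); (16|19)=+1, (3|19)=-1; sign (−1)^0·+1^-2·-1^-4 = +1.
(a,b)_∞: sgn(-357)=−, sgn(65)=+, so +1.
(a,b)_13: α=0, u≡6; β=1, v≡5 (mod 13); (6|13)=-1, (5|13)=-1; sign (−1)^0·-1^1·-1^0 = -1.
(a,b)_5: α=8, u≡2; β=1, v≡3 (mod 5); (2|5)=-1, (3|5)=-1; sign (−1)^0·-1^1·-1^8 = -1.
(a,b)_7: α=-1, u≡3; β=0, v≡4 (mod 7); (3|7)=-1, (4|7)=+1; sign (−1)^0·-1^0·+1^-1 = +1.
(a,b)_3: α=1, u≡1; β=2, v≡2 (mod 3); (1|3)=+1, (2|3)=-1; sign (−1)^0·+1^2·-1^1 = -1.
(a,b)_17: α=1, u≡15; β=0, v≡7 (mod 17); (15|17)=+1, (7|17)=-1; sign (−1)^0·+1^0·-1^1 = -1.
(-357, 65 / ℚ) ramifies at {3, 5, 13, 17}: a division algebra.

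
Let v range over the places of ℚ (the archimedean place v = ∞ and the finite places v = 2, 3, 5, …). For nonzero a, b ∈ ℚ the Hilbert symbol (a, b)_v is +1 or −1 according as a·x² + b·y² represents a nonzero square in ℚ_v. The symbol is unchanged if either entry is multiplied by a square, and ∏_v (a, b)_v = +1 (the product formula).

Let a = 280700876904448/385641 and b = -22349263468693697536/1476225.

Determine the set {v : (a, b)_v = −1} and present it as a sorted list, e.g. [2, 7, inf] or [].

[7, 19]

Mod squares: a ≡ 7462, b ≡ -2055781. Check v ∈ {∞, 2, 3, 5, 7, 11, 13, 17, 19, 23, 29, 41}.
v=2: v_2(a)=11, v_2(b)=10; units ≡ 3, 3 (mod 8); ε·ε+αω+βω = 1·1+11·1+10·1 ≡ 0  ⇒  (a,b)_2 = +1.
v=19: a=19^2·(≡15), b=19^3·(≡11) mod 19; (15|19)=-1, (11|19)=+1; (−1)^{2·3·9}·(-1)^3·(+1)^2 = -1.
v=13: a=13^1·(≡7), b=13^1·(≡8) mod 13; (7|13)=-1, (8|13)=-1; (−1)^{1·1·6}·(-1)^1·(-1)^1 = +1.
v=23: a=23^-2·(≡22), b=23^0·(≡5) mod 23; (22|23)=-1, (5|23)=-1; (−1)^{-2·0·11}·(-1)^0·(-1)^-2 = +1.
v=3: a=3^-6·(≡1), b=3^-10·(≡2) mod 3; (1|3)=+1, (2|3)=-1; (−1)^{-6·-10·1}·(+1)^-10·(-1)^-6 = +1.
v=17: a=17^0·(≡13), b=17^2·(≡14) mod 17; (13|17)=+1, (14|17)=-1; (−1)^{0·2·8}·(+1)^2·(-1)^0 = +1.
v=∞: 7462 > 0 and -2055781 < 0  ⇒  (a,b)_∞ = +1.
v=11: a=11^2·(≡5), b=11^2·(≡9) mod 11; (5|11)=+1, (9|11)=+1; (−1)^{2·2·5}·(+1)^2·(+1)^2 = +1.
v=7: a=7^1·(≡1), b=7^1·(≡4) mod 7; (1|7)=+1, (4|7)=+1; (−1)^{1·1·3}·(+1)^1·(+1)^1 = -1.
v=5: a=5^0·(≡3), b=5^-2·(≡1) mod 5; (3|5)=-1, (1|5)=+1; (−1)^{0·-2·2}·(-1)^-2·(+1)^0 = +1.
v=29: a=29^2·(≡13), b=29^3·(≡4) mod 29; (13|29)=+1, (4|29)=+1; (−1)^{2·3·14}·(+1)^3·(+1)^2 = +1.
v=41: a=41^1·(≡37), b=41^1·(≡23) mod 41; (37|41)=+1, (23|41)=+1; (−1)^{1·1·20}·(+1)^1·(+1)^1 = +1.
(7462, -2055781 / ℚ) ramifies at {7, 19}: a division algebra.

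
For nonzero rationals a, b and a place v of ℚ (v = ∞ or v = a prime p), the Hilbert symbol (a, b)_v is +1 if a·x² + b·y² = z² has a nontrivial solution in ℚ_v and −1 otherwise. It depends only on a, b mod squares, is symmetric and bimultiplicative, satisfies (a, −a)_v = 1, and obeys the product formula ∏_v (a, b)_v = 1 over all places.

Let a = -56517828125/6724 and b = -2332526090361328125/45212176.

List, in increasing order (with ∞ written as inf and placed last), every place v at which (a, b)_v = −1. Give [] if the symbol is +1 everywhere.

Mod squares: a ≡ -4301, b ≡ -493. Check v ∈ {∞, 2, 3, 5, 11, 17, 23, 29, 41}.
v=2: v_2(a)=-2, v_2(b)=-4; units ≡ 3, 3 (mod 8); ε·ε+αω+βω = 1·1+-2·1+-4·1 ≡ 1  ⇒  (a,b)_2 = -1.
v=5: a=5^6·(≡1), b=5^10·(≡2) mod 5; (1|5)=+1, (2|5)=-1; (−1)^{6·10·2}·(+1)^10·(-1)^6 = +1.
v=17: a=17^1·(≡13), b=17^1·(≡7) mod 17; (13|17)=+1, (7|17)=-1; (−1)^{1·1·8}·(+1)^1·(-1)^1 = -1.
v=29: a=29^2·(≡1), b=29^3·(≡27) mod 29; (1|29)=+1, (27|29)=-1; (−1)^{2·3·14}·(+1)^3·(-1)^2 = +1.
v=∞: -4301 < 0 and -493 < 0  ⇒  (a,b)_∞ = -1.
v=11: a=11^1·(≡5), b=11^2·(≡10) mod 11; (5|11)=+1, (10|11)=-1; (−1)^{1·2·5}·(+1)^2·(-1)^1 = -1.
v=41: a=41^-2·(≡2), b=41^-4·(≡33) mod 41; (2|41)=+1, (33|41)=+1; (−1)^{-2·-4·20}·(+1)^-4·(+1)^-2 = +1.
v=23: a=23^1·(≡7), b=23^2·(≡9) mod 23; (7|23)=-1, (9|23)=+1; (−1)^{1·2·11}·(-1)^2·(+1)^1 = +1.
v=3: a=3^0·(≡1), b=3^2·(≡2) mod 3; (1|3)=+1, (2|3)=-1; (−1)^{0·2·1}·(+1)^2·(-1)^0 = +1.
(-4301, -493 / ℚ) ramifies at {2, 11, 17, ∞}: a division algebra.

[2, 11, 17, inf]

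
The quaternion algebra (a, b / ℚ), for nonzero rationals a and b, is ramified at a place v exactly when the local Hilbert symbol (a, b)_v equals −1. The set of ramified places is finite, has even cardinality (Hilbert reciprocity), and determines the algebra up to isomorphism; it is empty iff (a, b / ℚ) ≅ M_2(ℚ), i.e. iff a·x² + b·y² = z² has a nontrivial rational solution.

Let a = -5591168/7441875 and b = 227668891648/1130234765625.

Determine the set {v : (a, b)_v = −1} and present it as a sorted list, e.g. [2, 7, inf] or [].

(a, b) ≡ (-6, 22) mod (ℚ^×)²; places V = {2, 3, 5, 7, 11, 17, 19, ∞}.
(a,b)_3: α=-5, u≡1; β=-10, v≡1 (mod 3); (1|3)=+1, (1|3)=+1; sign (−1)^0·+1^-10·+1^-5 = +1.
(a,b)_5: α=-4, u≡1; β=-8, v≡3 (mod 5); (1|5)=+1, (3|5)=-1; sign (−1)^0·+1^-8·-1^-4 = +1.
(a,b)_∞: sgn(-6)=−, sgn(22)=+, so +1.
(a,b)_19: α=2, u≡14; β=0, v≡12 (mod 19); (14|19)=-1, (12|19)=-1; sign (−1)^0·-1^0·-1^2 = +1.
(a,b)_2: α=7, β=11; u≡5, v≡3 (mod 8); ε(u)ε(v)=0·1, αω(v)=7·1, βω(u)=11·1; sum ≡ 0  ⇒  +1.
(a,b)_7: α=-2, u≡4; β=-2, v≡1 (mod 7); (4|7)=+1, (1|7)=+1; sign (−1)^0·+1^-2·+1^-2 = +1.
(a,b)_17: α=0, u≡5; β=4, v≡11 (mod 17); (5|17)=-1, (11|17)=-1; sign (−1)^0·-1^4·-1^0 = +1.
(a,b)_11: α=2, u≡3; β=3, v≡2 (mod 11); (3|11)=+1, (2|11)=-1; sign (−1)^0·+1^3·-1^2 = +1.
Ram(a, b) = ∅: the form -6·x² + 22·y² − z² is isotropic over every ℚ_v, so by Hasse–Minkowski it is isotropic over ℚ.

[]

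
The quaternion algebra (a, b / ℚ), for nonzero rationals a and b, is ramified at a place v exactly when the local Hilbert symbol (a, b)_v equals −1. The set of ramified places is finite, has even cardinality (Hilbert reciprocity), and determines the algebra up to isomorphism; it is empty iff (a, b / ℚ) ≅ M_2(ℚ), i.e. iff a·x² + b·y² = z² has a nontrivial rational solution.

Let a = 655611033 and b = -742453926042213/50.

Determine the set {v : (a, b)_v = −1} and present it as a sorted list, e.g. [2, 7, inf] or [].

(a, b) ≡ (110577, -1914) mod (ℚ^×)²; places V = {2, 3, 5, 7, 11, 29, 31, 41, ∞}.
(a,b)_31: α=1, u≡16; β=2, v≡7 (mod 31); (16|31)=+1, (7|31)=+1; sign (−1)^0·+1^2·+1^1 = +1.
(a,b)_29: α=1, u≡8; β=1, v≡11 (mod 29); (8|29)=-1, (11|29)=-1; sign (−1)^0·-1^1·-1^1 = +1.
(a,b)_3: α=1, u≡1; β=5, v≡1 (mod 3); (1|3)=+1, (1|3)=+1; sign (−1)^1·+1^5·+1^1 = -1.
(a,b)_11: α=2, u≡3; β=3, v≡10 (mod 11); (3|11)=+1, (10|11)=-1; sign (−1)^0·+1^3·-1^2 = +1.
(a,b)_∞: sgn(110577)=+, sgn(-1914)=−, so +1.
(a,b)_41: α=1, u≡21; β=2, v≡3 (mod 41); (21|41)=+1, (3|41)=-1; sign (−1)^0·+1^2·-1^1 = -1.
(a,b)_7: α=2, u≡3; β=2, v≡4 (mod 7); (3|7)=-1, (4|7)=+1; sign (−1)^0·-1^2·+1^2 = +1.
(a,b)_2: α=0, β=-1; u≡1, v≡3 (mod 8); ε(u)ε(v)=0·1, αω(v)=0·1, βω(u)=-1·0; sum ≡ 0  ⇒  +1.
(a,b)_5: α=0, u≡3; β=-2, v≡1 (mod 5); (3|5)=-1, (1|5)=+1; sign (−1)^0·-1^-2·+1^0 = +1.
(110577, -1914 / ℚ) ramifies at {3, 41}: a division algebra.

[3, 41]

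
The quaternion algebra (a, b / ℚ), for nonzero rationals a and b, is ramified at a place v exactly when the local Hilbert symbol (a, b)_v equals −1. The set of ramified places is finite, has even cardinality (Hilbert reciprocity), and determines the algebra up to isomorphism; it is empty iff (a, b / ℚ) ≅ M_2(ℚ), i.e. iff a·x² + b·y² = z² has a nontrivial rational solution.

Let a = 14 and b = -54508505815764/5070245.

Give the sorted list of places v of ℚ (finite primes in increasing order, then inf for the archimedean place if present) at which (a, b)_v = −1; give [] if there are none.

(a, b) ≡ (14, -2145) mod (ℚ^×)²; places V = {2, 3, 5, 7, 11, 13, 19, 23, 41, 53, ∞}.
(a,b)_11: α=0, u≡3; β=1, v≡4 (mod 11); (3|11)=+1, (4|11)=+1; sign (−1)^0·+1^1·+1^0 = +1.
(a,b)_13: α=0, u≡1; β=1, v≡9 (mod 13); (1|13)=+1, (9|13)=+1; sign (−1)^0·+1^1·+1^0 = +1.
(a,b)_19: α=0, u≡14; β=-2, v≡12 (mod 19); (14|19)=-1, (12|19)=-1; sign (−1)^0·-1^-2·-1^0 = +1.
(a,b)_5: α=0, u≡4; β=-1, v≡4 (mod 5); (4|5)=+1, (4|5)=+1; sign (−1)^0·+1^-1·+1^0 = +1.
(a,b)_∞: sgn(14)=+, sgn(-2145)=−, so +1.
(a,b)_7: α=1, u≡2; β=2, v≡2 (mod 7); (2|7)=+1, (2|7)=+1; sign (−1)^0·+1^2·+1^1 = +1.
(a,b)_3: α=0, u≡2; β=7, v≡2 (mod 3); (2|3)=-1, (2|3)=-1; sign (−1)^0·-1^7·-1^0 = -1.
(a,b)_23: α=0, u≡14; β=2, v≡22 (mod 23); (14|23)=-1, (22|23)=-1; sign (−1)^0·-1^2·-1^0 = +1.
(a,b)_41: α=0, u≡14; β=2, v≡12 (mod 41); (14|41)=-1, (12|41)=-1; sign (−1)^0·-1^2·-1^0 = +1.
(a,b)_2: α=1, β=2; u≡7, v≡7 (mod 8); ε(u)ε(v)=1·1, αω(v)=1·0, βω(u)=2·0; sum ≡ 1  ⇒  -1.
(a,b)_53: α=0, u≡14; β=-2, v≡47 (mod 53); (14|53)=-1, (47|53)=+1; sign (−1)^0·-1^-2·+1^0 = +1.
(14, -2145 / ℚ) ramifies at {2, 3}: a division algebra.

[2, 3]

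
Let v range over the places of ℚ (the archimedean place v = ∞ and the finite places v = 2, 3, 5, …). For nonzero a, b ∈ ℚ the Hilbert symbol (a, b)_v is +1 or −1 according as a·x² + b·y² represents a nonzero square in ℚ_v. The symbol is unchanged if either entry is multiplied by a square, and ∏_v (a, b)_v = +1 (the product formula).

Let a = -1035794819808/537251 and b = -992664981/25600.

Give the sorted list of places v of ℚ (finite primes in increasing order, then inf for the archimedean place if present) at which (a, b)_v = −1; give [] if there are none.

[7, 11, 19, 23, 29, 31, 41, inf]

Mod squares: a ≡ -497002, b ≡ -2250941. Check v ∈ {∞, 2, 3, 5, 7, 11, 13, 17, 19, 23, 29, 31, 41}.
v=7: a=7^2·(≡5), b=7^3·(≡6) mod 7; (5|7)=-1, (6|7)=-1; (−1)^{2·3·3}·(-1)^3·(-1)^2 = -1.
v=19: a=19^3·(≡11), b=19^0·(≡10) mod 19; (11|19)=+1, (10|19)=-1; (−1)^{3·0·9}·(+1)^0·(-1)^3 = -1.
v=23: a=23^0·(≡19), b=23^1·(≡15) mod 23; (19|23)=-1, (15|23)=-1; (−1)^{0·1·11}·(-1)^1·(-1)^0 = -1.
v=11: a=11^-1·(≡10), b=11^1·(≡8) mod 11; (10|11)=-1, (8|11)=-1; (−1)^{-1·1·5}·(-1)^1·(-1)^-1 = -1.
v=3: a=3^4·(≡2), b=3^2·(≡1) mod 3; (2|3)=-1, (1|3)=+1; (−1)^{4·2·1}·(-1)^2·(+1)^4 = +1.
v=∞: -497002 < 0 and -2250941 < 0  ⇒  (a,b)_∞ = -1.
v=31: a=31^0·(≡15), b=31^1·(≡26) mod 31; (15|31)=-1, (26|31)=-1; (−1)^{0·1·15}·(-1)^1·(-1)^0 = -1.
v=17: a=17^-2·(≡7), b=17^0·(≡6) mod 17; (7|17)=-1, (6|17)=-1; (−1)^{-2·0·8}·(-1)^0·(-1)^-2 = +1.
v=5: a=5^0·(≡2), b=5^-2·(≡1) mod 5; (2|5)=-1, (1|5)=+1; (−1)^{0·-2·2}·(-1)^-2·(+1)^0 = +1.
v=41: a=41^1·(≡13), b=41^1·(≡32) mod 41; (13|41)=-1, (32|41)=+1; (−1)^{1·1·20}·(-1)^1·(+1)^1 = -1.
v=2: v_2(a)=5, v_2(b)=-10; units ≡ 3, 3 (mod 8); ε·ε+αω+βω = 1·1+5·1+-10·1 ≡ 0  ⇒  (a,b)_2 = +1.
v=13: a=13^-2·(≡10), b=13^0·(≡10) mod 13; (10|13)=+1, (10|13)=+1; (−1)^{-2·0·6}·(+1)^0·(+1)^-2 = +1.
v=29: a=29^1·(≡5), b=29^0·(≡8) mod 29; (5|29)=+1, (8|29)=-1; (−1)^{1·0·14}·(+1)^0·(-1)^1 = -1.
|Ram(-497002, -2250941)| = 8, even; anisotropic at {7, 11, 19, 23, 29, 31, 41, ∞}.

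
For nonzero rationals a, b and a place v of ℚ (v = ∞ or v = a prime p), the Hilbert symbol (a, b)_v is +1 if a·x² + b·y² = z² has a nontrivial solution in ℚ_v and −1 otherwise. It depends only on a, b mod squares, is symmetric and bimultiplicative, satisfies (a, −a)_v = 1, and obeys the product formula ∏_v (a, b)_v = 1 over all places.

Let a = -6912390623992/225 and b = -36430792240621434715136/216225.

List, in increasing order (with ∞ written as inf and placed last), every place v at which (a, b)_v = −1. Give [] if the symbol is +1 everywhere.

(a, b) ≡ (-238, -7511) mod (ℚ^×)²; places V = {2, 3, 5, 7, 11, 17, 29, 31, 37, 47, ∞}.
(a,b)_2: α=3, β=10; u≡1, v≡1 (mod 8); ε(u)ε(v)=0·0, αω(v)=3·0, βω(u)=10·0; sum ≡ 0  ⇒  +1.
(a,b)_5: α=-2, u≡2; β=-2, v≡1 (mod 5); (2|5)=-1, (1|5)=+1; sign (−1)^0·-1^-2·+1^-2 = +1.
(a,b)_31: α=0, u≡10; β=-2, v≡3 (mod 31); (10|31)=+1, (3|31)=-1; sign (−1)^0·+1^-2·-1^0 = +1.
(a,b)_∞: sgn(-238)=−, sgn(-7511)=−, so -1.
(a,b)_37: α=2, u≡11; β=3, v≡29 (mod 37); (11|37)=+1, (29|37)=-1; sign (−1)^0·+1^3·-1^2 = +1.
(a,b)_47: α=2, u≡10; β=0, v≡18 (mod 47); (10|47)=-1, (18|47)=+1; sign (−1)^0·-1^0·+1^2 = +1.
(a,b)_11: α=0, u≡3; β=2, v≡8 (mod 11); (3|11)=+1, (8|11)=-1; sign (−1)^0·+1^2·-1^0 = +1.
(a,b)_7: α=5, u≡1; β=7, v≡3 (mod 7); (1|7)=+1, (3|7)=-1; sign (−1)^1·+1^7·-1^5 = +1.
(a,b)_17: α=1, u≡11; β=2, v≡7 (mod 17); (11|17)=-1, (7|17)=-1; sign (−1)^0·-1^2·-1^1 = -1.
(a,b)_29: α=0, u≡25; β=3, v≡14 (mod 29); (25|29)=+1, (14|29)=-1; sign (−1)^0·+1^3·-1^0 = +1.
(a,b)_3: α=-2, u≡2; β=-2, v≡1 (mod 3); (2|3)=-1, (1|3)=+1; sign (−1)^0·-1^-2·+1^-2 = +1.
(-238, -7511 / ℚ) ramifies at {17, ∞}: a division algebra.

[17, inf]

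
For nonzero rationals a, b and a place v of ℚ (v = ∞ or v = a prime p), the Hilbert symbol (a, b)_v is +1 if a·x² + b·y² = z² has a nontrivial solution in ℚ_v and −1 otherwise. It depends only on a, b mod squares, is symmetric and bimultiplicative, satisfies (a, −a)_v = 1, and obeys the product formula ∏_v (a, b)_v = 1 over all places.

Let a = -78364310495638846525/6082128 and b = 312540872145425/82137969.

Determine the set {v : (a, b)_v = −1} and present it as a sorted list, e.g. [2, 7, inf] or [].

(a, b) ≡ (-3913, 17) mod (ℚ^×)²; places V = {2, 3, 5, 7, 11, 13, 17, 19, 37, 43, 53, ∞}.
(a,b)_53: α=0, u≡40; β=-2, v≡37 (mod 53); (40|53)=+1, (37|53)=+1; sign (−1)^0·+1^-2·+1^0 = +1.
(a,b)_∞: sgn(-3913)=−, sgn(17)=+, so +1.
(a,b)_3: α=-4, u≡2; β=-4, v≡2 (mod 3); (2|3)=-1, (2|3)=-1; sign (−1)^0·-1^-4·-1^-4 = +1.
(a,b)_43: α=3, u≡13; β=2, v≡11 (mod 43); (13|43)=+1, (11|43)=+1; sign (−1)^0·+1^2·+1^3 = +1.
(a,b)_2: α=-4, β=0; u≡7, v≡1 (mod 8); ε(u)ε(v)=1·0, αω(v)=-4·0, βω(u)=0·0; sum ≡ 0  ⇒  +1.
(a,b)_11: α=2, u≡9; β=2, v≡6 (mod 11); (9|11)=+1, (6|11)=-1; sign (−1)^0·+1^2·-1^2 = +1.
(a,b)_37: α=2, u≡4; β=2, v≡32 (mod 37); (4|37)=+1, (32|37)=-1; sign (−1)^0·+1^2·-1^2 = +1.
(a,b)_17: α=2, u≡14; β=1, v≡2 (mod 17); (14|17)=-1, (2|17)=+1; sign (−1)^0·-1^1·+1^2 = -1.
(a,b)_5: α=2, u≡3; β=2, v≡3 (mod 5); (3|5)=-1, (3|5)=-1; sign (−1)^0·-1^2·-1^2 = +1.
(a,b)_7: α=7, u≡2; β=4, v≡3 (mod 7); (2|7)=+1, (3|7)=-1; sign (−1)^0·+1^4·-1^7 = -1.
(a,b)_19: α=-2, u≡7; β=-2, v≡11 (mod 19); (7|19)=+1, (11|19)=+1; sign (−1)^0·+1^-2·+1^-2 = +1.
(a,b)_13: α=-1, u≡2; β=0, v≡10 (mod 13); (2|13)=-1, (10|13)=+1; sign (−1)^0·-1^0·+1^-1 = +1.
|Ram(-3913, 17)| = 2, even; anisotropic at {7, 17}.

[7, 17]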